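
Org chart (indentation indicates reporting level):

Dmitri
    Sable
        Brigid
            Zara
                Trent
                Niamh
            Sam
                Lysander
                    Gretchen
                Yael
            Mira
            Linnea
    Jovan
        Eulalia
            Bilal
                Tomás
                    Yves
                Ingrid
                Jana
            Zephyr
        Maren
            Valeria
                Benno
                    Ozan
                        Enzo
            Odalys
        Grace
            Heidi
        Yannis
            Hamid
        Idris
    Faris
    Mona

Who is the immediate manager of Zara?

Zara reports directly to Brigid.

Brigid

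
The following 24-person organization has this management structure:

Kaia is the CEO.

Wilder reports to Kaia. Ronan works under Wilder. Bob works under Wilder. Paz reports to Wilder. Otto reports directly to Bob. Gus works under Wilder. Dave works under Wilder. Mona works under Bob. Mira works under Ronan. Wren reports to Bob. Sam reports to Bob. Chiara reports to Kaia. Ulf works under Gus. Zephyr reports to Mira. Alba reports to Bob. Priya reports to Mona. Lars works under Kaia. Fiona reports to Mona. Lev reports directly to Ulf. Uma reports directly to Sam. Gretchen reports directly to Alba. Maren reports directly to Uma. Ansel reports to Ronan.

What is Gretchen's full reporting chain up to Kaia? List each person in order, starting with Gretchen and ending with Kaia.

Gretchen reports to Alba. Alba reports to Bob. Bob reports to Wilder. Wilder reports to Kaia. Kaia is at the top.

Gretchen -> Alba -> Bob -> Wilder -> Kaia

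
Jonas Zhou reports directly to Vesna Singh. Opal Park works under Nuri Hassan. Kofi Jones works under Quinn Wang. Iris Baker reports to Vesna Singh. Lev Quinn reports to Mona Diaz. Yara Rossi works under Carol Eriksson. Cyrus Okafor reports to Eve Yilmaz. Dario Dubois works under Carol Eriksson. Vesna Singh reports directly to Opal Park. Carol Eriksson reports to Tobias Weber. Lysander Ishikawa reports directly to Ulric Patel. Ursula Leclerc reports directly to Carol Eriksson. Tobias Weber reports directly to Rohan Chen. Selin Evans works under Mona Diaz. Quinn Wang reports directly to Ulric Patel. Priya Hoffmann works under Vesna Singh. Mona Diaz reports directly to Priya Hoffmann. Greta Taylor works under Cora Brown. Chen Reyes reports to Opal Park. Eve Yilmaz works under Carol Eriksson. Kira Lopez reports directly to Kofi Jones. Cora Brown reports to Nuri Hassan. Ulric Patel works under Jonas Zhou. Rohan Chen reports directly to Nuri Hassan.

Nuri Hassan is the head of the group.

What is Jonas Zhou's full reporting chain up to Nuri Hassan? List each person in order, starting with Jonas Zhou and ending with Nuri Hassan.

Jonas Zhou reports to Vesna Singh. Vesna Singh reports to Opal Park. Opal Park reports to Nuri Hassan. Nuri Hassan is at the top.

Jonas Zhou -> Vesna Singh -> Opal Park -> Nuri Hassan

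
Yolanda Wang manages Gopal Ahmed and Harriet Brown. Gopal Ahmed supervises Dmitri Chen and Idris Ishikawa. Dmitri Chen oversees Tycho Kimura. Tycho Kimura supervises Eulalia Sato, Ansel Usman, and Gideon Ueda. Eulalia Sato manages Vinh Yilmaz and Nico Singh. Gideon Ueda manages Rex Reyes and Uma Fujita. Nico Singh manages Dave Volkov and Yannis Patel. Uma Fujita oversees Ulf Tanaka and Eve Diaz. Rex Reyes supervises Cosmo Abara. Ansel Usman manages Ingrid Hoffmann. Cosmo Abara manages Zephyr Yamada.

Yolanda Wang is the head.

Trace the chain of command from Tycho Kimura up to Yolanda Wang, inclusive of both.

Tycho Kimura reports to Dmitri Chen. Dmitri Chen reports to Gopal Ahmed. Gopal Ahmed reports to Yolanda Wang. Yolanda Wang is at the top.

Tycho Kimura -> Dmitri Chen -> Gopal Ahmed -> Yolanda Wang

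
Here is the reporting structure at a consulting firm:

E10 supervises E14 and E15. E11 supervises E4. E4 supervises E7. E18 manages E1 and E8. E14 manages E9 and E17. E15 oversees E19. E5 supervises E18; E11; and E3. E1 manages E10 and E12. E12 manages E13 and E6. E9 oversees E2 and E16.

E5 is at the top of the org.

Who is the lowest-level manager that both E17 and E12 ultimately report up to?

E17's chain of managers is E14, E10, E1, E18, E5. E12's chain of managers is E1, E18, E5. The first manager that appears in both chains is E1.

E1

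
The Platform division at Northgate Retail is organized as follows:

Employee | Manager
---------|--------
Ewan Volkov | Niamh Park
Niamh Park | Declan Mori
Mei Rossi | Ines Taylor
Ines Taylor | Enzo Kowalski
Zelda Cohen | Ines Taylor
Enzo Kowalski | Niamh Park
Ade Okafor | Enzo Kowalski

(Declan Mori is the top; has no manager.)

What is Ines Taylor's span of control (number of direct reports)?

Ines Taylor directly manages Zelda Cohen, Mei Rossi. That is 2 direct reports.

2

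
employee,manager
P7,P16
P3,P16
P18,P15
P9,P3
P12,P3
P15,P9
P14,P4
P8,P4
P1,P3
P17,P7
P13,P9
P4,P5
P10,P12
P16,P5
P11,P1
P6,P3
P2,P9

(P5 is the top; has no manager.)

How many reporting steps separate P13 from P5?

4

Chain from P13 up to P5: P13 → P9 → P3 → P16 → P5. That is 4 steps up, so P13 is 4 levels below P5.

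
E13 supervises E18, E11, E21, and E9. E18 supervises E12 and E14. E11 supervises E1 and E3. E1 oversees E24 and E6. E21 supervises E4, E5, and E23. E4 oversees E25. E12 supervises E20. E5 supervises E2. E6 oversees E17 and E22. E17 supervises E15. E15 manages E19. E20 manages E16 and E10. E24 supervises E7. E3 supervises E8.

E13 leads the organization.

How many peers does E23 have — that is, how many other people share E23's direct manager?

E23 reports to E21. E21's other direct reports are E4, E5 — 2 peers.

2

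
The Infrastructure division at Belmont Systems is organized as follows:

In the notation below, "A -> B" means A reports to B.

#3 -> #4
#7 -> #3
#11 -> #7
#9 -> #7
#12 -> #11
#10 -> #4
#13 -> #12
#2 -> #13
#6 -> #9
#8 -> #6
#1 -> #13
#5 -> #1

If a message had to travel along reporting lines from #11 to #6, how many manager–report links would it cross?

#11 is 1 level below #7, and #6 is 2 levels below #7 (their lowest common manager). The shortest path runs up from #11 to #7 and back down to #6: 1 + 2 = 3 links.

3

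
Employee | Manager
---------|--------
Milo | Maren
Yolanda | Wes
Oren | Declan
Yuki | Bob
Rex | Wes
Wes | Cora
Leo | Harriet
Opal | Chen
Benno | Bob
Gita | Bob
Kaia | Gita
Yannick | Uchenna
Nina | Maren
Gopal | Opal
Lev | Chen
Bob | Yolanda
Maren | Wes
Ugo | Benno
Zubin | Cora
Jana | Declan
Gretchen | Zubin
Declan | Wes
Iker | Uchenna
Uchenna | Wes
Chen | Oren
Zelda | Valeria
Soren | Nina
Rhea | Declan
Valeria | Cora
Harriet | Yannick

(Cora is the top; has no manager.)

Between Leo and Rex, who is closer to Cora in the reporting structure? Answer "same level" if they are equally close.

Rex

Leo is 5 levels below Cora; Rex is 2. Rex is higher.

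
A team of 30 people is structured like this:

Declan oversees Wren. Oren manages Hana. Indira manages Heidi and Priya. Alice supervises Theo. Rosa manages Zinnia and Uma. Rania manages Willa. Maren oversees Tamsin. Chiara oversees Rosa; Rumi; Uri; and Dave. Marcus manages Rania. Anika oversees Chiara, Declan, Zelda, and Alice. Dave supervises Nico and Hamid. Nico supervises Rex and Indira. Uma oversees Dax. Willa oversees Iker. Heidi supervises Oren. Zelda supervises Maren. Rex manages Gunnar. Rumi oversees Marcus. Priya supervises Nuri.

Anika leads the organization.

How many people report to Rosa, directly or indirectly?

3

Rosa directly manages Uma, Zinnia. Under Uma: Dax (1). Zinnia has no reports. So Rosa's organization is 2 direct reports plus everyone under them: 2 + 1 = 3.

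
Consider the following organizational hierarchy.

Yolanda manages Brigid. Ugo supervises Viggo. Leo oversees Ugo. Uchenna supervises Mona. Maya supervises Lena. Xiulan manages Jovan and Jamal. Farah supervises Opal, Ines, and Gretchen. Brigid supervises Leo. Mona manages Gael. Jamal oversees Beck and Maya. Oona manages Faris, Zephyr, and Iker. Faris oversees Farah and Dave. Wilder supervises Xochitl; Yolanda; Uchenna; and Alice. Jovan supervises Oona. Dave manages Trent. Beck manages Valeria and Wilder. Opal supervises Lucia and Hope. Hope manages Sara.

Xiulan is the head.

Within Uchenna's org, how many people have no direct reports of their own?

1

The only person in Uchenna's organization with no one reporting to them is Gael. That is 1.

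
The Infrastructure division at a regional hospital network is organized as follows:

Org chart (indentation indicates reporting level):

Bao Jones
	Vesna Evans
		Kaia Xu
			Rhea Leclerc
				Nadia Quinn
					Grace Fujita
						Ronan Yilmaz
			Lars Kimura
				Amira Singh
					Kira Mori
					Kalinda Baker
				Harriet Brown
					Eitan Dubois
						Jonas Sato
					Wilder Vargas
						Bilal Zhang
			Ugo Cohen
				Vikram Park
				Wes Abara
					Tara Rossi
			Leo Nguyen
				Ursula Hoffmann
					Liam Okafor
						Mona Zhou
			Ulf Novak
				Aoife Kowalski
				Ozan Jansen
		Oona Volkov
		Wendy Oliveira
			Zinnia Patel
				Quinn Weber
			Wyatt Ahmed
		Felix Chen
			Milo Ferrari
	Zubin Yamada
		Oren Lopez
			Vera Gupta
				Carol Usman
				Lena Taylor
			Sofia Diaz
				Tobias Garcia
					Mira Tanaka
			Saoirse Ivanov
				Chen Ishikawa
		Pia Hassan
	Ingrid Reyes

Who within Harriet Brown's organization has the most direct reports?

Harriet Brown

Direct-report counts within Harriet Brown's organization: Harriet Brown has 2; Wilder Vargas has 1; Eitan Dubois has 1. The largest is 2, held by Harriet Brown.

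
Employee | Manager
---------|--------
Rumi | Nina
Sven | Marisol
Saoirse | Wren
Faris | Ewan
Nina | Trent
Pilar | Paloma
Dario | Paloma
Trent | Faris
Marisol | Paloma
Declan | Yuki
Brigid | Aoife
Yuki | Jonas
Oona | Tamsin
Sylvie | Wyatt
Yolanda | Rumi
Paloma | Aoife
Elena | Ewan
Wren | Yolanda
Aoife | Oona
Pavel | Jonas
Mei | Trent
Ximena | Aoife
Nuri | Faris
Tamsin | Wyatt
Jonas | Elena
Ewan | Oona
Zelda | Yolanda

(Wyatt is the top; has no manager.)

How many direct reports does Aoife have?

3

Aoife directly manages Paloma, Brigid, Ximena. That is 3 direct reports.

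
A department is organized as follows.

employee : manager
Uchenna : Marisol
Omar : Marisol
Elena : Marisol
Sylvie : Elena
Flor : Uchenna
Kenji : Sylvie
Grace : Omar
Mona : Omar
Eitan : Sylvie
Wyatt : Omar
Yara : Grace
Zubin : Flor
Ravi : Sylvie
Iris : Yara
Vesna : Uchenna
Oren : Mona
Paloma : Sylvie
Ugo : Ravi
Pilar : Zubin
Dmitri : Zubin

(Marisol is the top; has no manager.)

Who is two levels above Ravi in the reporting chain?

Elena

Ravi reports to Sylvie, and Sylvie reports to Elena. So Ravi's skip-level manager is Elena.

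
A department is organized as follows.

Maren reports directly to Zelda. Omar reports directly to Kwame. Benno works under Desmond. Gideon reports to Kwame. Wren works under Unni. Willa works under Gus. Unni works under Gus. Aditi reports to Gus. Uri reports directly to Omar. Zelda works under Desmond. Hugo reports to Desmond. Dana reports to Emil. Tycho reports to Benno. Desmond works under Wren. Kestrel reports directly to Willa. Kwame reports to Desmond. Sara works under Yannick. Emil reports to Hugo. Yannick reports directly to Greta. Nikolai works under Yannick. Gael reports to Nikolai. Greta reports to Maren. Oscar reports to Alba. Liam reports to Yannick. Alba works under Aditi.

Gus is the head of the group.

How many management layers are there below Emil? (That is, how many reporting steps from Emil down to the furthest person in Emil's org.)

The longest chain under Emil runs Emil → Dana, which is 1 level below Emil.

1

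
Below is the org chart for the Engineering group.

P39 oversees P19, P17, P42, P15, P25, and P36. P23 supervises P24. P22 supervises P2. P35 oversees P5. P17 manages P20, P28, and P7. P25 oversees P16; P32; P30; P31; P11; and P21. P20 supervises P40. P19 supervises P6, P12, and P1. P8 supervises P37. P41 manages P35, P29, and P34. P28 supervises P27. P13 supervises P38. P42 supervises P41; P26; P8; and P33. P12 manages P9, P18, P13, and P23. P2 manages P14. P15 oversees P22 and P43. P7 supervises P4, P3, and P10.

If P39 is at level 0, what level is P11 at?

Chain from P11 up to P39: P11 → P25 → P39. That is 2 steps up, so P11 is 2 levels below P39.

2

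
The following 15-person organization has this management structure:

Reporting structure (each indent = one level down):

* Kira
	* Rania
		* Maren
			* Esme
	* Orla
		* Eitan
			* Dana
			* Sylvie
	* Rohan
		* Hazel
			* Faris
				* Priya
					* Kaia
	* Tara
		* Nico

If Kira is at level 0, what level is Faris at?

Chain from Faris up to Kira: Faris → Hazel → Rohan → Kira. That is 3 steps up, so Faris is 3 levels below Kira.

3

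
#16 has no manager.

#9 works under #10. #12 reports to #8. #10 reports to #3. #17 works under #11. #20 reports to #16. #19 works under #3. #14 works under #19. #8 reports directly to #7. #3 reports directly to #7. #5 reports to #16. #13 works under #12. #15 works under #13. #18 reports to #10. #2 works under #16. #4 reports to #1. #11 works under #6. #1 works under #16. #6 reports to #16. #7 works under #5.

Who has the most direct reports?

Direct-report counts: #16 has 5; #1 has 1; #5 has 1; #7 has 2; #8 has 1; #12 has 1; #13 has 1; #3 has 2; #10 has 2; #19 has 1; #6 has 1; #11 has 1. The largest is 5, held by #16.

#16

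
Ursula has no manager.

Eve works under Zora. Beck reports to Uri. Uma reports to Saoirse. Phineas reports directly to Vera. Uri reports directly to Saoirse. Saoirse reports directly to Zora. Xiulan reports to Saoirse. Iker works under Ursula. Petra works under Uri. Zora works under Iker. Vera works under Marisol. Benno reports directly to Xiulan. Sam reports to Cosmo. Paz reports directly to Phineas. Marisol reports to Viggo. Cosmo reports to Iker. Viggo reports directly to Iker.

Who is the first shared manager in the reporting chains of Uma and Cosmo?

Iker

Uma's chain of managers is Saoirse, Zora, Iker, Ursula. Cosmo's chain of managers is Iker, Ursula. The first manager that appears in both chains is Iker.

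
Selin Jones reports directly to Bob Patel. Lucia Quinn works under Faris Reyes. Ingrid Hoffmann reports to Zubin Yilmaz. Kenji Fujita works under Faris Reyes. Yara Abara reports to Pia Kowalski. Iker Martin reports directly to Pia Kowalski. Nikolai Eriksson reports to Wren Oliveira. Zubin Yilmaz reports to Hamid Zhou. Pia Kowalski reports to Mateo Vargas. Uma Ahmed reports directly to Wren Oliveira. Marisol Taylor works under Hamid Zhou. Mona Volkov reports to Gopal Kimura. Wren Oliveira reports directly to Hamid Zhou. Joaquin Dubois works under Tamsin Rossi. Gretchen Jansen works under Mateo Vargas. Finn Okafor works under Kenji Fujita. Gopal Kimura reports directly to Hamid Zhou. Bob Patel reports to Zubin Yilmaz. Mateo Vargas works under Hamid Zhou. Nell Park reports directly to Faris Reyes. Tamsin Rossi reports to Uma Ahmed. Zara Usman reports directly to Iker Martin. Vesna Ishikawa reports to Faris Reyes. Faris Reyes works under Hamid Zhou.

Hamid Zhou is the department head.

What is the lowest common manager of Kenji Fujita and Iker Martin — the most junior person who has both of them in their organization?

Hamid Zhou

Kenji Fujita's chain of managers is Faris Reyes, Hamid Zhou. Iker Martin's chain of managers is Pia Kowalski, Mateo Vargas, Hamid Zhou. The first manager that appears in both chains is Hamid Zhou.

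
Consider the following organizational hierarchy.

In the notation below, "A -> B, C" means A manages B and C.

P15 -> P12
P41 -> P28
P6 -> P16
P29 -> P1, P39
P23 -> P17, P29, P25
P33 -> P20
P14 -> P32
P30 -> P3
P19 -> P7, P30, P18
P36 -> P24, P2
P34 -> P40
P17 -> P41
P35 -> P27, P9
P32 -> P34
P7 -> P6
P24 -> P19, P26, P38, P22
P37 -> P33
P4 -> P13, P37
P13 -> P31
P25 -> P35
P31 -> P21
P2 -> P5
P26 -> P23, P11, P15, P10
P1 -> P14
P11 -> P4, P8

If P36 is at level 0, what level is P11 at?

Chain from P11 up to P36: P11 → P26 → P24 → P36. That is 3 steps up, so P11 is 3 levels below P36.

3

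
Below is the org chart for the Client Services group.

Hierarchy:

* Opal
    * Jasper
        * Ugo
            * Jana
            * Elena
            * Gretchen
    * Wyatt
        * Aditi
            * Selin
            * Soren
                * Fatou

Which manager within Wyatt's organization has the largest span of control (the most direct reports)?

Aditi

Direct-report counts within Wyatt's organization: Wyatt has 1; Aditi has 2; Soren has 1. The largest is 2, held by Aditi.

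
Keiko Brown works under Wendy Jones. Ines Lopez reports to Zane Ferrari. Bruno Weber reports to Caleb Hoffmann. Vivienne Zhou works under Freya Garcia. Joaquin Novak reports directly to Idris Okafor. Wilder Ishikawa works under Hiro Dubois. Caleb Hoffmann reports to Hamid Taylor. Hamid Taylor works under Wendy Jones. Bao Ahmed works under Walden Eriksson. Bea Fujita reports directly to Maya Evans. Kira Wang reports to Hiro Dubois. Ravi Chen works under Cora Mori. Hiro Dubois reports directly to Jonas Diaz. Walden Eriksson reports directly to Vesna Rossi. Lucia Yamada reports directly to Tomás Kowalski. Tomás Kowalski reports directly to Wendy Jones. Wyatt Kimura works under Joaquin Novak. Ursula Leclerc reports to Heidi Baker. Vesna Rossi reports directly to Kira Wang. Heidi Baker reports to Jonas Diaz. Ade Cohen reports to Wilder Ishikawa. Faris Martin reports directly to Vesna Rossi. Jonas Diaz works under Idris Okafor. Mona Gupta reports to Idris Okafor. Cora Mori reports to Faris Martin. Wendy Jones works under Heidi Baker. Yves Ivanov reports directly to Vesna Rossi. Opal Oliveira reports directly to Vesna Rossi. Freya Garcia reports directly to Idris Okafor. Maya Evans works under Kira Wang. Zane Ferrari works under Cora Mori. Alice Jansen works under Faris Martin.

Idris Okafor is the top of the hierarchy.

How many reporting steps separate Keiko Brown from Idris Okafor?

Chain from Keiko Brown up to Idris Okafor: Keiko Brown → Wendy Jones → Heidi Baker → Jonas Diaz → Idris Okafor. That is 4 steps up, so Keiko Brown is 4 levels below Idris Okafor.

4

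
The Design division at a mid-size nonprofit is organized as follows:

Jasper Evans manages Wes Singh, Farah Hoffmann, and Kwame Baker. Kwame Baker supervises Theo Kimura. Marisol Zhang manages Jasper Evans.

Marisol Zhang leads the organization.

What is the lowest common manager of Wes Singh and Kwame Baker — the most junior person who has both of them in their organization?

Wes Singh's chain of managers is Jasper Evans, Marisol Zhang. Kwame Baker's chain of managers is Jasper Evans, Marisol Zhang. The first manager that appears in both chains is Jasper Evans.

Jasper Evans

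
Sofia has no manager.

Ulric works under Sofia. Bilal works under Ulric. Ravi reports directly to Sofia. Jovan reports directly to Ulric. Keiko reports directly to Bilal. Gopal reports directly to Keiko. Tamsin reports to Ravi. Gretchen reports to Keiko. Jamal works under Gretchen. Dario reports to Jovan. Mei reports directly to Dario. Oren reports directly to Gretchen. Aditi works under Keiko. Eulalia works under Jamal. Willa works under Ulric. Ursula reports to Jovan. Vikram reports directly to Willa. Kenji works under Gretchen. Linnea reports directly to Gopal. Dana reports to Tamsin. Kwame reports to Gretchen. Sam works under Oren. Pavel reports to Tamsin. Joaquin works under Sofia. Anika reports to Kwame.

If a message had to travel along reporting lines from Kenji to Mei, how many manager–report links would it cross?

7

Kenji is 4 levels below Ulric, and Mei is 3 levels below Ulric (their lowest common manager). The shortest path runs up from Kenji to Ulric and back down to Mei: 4 + 3 = 7 links.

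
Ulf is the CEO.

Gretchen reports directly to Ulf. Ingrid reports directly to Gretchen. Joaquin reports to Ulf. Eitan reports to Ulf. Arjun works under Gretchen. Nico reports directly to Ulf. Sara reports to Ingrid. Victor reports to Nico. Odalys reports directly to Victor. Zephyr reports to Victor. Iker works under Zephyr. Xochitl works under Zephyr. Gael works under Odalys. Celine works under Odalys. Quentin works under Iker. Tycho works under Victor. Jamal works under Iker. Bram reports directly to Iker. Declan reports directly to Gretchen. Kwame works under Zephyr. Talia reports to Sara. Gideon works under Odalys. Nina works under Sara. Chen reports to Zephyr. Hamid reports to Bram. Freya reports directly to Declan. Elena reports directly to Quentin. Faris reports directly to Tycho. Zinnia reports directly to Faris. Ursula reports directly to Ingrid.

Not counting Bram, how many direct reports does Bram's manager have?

2

Bram reports to Iker. Iker's other direct reports are Quentin, Jamal — 2 peers.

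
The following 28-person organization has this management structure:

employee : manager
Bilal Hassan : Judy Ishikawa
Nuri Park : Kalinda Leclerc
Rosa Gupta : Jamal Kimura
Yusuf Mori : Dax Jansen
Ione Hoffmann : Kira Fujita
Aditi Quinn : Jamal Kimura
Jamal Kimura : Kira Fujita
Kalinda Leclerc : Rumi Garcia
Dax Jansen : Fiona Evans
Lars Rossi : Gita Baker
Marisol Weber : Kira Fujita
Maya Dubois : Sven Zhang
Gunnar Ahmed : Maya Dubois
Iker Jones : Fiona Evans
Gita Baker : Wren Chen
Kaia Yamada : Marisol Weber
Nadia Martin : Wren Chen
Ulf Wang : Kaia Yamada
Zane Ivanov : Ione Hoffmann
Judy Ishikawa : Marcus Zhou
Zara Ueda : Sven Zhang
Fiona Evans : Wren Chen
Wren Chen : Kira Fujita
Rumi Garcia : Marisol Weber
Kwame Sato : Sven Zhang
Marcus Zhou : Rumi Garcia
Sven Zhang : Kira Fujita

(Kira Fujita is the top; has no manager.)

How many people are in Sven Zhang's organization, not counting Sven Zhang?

4

Sven Zhang directly manages Maya Dubois, Kwame Sato, Zara Ueda. Under Maya Dubois: Gunnar Ahmed (1). Kwame Sato has no reports. Zara Ueda has no reports. So Sven Zhang's organization is 3 direct reports plus everyone under them: 2 + 1 + 1 = 4.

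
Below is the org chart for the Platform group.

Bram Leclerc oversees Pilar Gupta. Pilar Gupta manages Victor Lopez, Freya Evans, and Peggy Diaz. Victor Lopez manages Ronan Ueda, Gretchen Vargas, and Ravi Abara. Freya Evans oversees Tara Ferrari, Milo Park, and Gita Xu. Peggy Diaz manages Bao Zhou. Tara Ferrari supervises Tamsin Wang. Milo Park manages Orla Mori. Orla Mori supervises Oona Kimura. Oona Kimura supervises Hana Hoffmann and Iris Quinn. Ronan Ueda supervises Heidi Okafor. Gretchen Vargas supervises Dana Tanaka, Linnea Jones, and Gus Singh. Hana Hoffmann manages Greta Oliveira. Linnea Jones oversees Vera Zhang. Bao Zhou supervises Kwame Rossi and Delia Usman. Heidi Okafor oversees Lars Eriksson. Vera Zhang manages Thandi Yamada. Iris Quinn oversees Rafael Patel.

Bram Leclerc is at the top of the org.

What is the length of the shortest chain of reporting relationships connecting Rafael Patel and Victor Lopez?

Rafael Patel is 6 levels below Pilar Gupta, and Victor Lopez is 1 level below Pilar Gupta (their lowest common manager). The shortest path runs up from Rafael Patel to Pilar Gupta and back down to Victor Lopez: 6 + 1 = 7 links.

7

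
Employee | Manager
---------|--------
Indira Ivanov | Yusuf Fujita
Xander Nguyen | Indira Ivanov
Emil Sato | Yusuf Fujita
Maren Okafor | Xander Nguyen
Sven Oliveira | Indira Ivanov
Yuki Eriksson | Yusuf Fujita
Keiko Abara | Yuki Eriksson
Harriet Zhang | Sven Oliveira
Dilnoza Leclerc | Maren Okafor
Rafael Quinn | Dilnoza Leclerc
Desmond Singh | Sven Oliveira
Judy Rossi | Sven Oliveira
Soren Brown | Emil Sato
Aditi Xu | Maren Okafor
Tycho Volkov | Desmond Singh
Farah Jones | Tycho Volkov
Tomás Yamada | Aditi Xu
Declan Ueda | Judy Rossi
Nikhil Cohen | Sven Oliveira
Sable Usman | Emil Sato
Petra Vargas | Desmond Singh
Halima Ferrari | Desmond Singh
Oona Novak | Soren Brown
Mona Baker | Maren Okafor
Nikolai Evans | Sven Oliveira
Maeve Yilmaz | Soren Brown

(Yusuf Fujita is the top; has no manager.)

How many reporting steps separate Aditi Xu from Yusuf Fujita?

Chain from Aditi Xu up to Yusuf Fujita: Aditi Xu → Maren Okafor → Xander Nguyen → Indira Ivanov → Yusuf Fujita. That is 4 steps up, so Aditi Xu is 4 levels below Yusuf Fujita.

4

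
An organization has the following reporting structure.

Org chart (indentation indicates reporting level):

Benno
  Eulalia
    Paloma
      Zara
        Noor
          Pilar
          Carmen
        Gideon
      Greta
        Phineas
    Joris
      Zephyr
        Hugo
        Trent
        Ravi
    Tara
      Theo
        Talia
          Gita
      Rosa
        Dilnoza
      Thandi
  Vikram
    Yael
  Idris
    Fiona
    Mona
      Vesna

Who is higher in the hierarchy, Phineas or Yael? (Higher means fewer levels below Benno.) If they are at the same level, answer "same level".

Phineas is 4 levels below Benno; Yael is 2. Yael is higher.

Yael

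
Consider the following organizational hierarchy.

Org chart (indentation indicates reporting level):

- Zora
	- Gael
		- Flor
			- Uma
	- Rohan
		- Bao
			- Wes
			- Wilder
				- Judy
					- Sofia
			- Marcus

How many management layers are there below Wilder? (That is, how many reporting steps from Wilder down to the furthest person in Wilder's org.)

2

The longest chain under Wilder runs Wilder → Judy → Sofia, which is 2 levels below Wilder.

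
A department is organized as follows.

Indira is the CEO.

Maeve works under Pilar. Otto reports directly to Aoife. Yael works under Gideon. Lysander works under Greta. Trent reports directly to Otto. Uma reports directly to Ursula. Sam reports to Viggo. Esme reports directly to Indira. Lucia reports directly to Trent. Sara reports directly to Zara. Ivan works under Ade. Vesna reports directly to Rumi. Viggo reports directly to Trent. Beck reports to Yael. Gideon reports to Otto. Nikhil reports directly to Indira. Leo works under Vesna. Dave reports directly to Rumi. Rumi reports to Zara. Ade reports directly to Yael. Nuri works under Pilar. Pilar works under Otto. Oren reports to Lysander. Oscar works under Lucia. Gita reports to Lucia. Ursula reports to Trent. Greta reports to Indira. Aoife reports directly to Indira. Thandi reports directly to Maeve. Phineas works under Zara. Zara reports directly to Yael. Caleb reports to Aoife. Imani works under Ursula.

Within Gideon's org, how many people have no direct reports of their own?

6

The people in Gideon's organization with no one reporting to them are Beck, Phineas, Sara, Dave, Leo, Ivan. That is 6.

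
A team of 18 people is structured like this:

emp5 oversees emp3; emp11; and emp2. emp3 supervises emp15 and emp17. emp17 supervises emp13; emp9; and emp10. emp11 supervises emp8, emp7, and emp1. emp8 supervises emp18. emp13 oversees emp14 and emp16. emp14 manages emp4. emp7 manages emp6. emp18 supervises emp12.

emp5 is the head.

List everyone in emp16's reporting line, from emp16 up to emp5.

emp16 reports to emp13. emp13 reports to emp17. emp17 reports to emp3. emp3 reports to emp5. emp5 is at the top.

emp16 -> emp13 -> emp17 -> emp3 -> emp5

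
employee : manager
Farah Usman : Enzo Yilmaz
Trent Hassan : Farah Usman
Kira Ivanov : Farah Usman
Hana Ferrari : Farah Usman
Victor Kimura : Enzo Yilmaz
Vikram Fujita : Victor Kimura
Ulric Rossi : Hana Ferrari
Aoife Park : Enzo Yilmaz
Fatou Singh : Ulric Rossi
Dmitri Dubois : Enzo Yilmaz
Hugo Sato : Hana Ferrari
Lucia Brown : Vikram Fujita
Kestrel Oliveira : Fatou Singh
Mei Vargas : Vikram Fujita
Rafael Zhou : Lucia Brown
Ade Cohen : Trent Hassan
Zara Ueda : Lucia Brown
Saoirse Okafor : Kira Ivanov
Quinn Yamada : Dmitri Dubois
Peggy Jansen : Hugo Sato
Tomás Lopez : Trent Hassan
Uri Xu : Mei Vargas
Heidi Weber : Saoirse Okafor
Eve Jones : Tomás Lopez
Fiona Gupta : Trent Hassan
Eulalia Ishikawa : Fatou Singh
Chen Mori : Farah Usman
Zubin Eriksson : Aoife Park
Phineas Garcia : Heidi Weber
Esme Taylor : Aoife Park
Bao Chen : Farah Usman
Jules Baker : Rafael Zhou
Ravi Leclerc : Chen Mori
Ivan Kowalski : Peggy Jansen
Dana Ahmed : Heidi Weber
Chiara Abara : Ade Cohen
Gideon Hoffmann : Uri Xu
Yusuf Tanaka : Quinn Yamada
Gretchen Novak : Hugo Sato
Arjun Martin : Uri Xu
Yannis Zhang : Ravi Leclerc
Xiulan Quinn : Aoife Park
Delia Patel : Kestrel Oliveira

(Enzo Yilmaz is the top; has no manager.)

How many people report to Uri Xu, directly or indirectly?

2

Uri Xu directly manages Gideon Hoffmann, Arjun Martin. Gideon Hoffmann has no reports. Arjun Martin has no reports. So Uri Xu's organization is 2 direct reports plus everyone under them: 1 + 1 = 2.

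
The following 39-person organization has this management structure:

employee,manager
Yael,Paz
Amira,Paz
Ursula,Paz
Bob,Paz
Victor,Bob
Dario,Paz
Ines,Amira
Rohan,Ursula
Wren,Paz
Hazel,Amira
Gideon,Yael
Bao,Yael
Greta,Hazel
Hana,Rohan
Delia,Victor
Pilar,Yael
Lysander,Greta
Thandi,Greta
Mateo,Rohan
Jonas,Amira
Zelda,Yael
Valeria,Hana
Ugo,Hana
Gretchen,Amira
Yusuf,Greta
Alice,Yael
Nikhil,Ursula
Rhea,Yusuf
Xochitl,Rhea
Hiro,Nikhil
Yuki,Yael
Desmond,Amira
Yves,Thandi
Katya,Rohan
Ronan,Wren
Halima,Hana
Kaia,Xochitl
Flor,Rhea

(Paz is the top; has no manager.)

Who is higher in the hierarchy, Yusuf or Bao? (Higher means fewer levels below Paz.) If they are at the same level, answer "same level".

Bao

Yusuf is 4 levels below Paz; Bao is 2. Bao is higher.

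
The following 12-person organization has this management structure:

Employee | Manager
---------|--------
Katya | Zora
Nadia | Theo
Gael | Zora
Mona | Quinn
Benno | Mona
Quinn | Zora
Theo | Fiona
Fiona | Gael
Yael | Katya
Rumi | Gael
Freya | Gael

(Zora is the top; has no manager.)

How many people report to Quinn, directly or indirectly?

2

Quinn directly manages Mona. Under Mona: Benno (1). That's 2 in total.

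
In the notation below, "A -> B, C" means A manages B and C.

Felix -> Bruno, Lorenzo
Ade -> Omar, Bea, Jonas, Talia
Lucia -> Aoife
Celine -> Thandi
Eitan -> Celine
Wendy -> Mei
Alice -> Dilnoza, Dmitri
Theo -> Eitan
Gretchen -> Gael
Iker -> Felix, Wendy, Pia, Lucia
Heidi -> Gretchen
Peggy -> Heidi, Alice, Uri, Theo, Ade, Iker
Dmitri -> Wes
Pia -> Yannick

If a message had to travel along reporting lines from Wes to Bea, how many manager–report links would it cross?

5

Wes is 3 levels below Peggy, and Bea is 2 levels below Peggy (their lowest common manager). The shortest path runs up from Wes to Peggy and back down to Bea: 3 + 2 = 5 links.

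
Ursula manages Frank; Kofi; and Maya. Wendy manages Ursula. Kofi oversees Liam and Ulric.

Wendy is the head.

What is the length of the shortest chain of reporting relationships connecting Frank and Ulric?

3

Frank is 1 level below Ursula, and Ulric is 2 levels below Ursula (their lowest common manager). The shortest path runs up from Frank to Ursula and back down to Ulric: 1 + 2 = 3 links.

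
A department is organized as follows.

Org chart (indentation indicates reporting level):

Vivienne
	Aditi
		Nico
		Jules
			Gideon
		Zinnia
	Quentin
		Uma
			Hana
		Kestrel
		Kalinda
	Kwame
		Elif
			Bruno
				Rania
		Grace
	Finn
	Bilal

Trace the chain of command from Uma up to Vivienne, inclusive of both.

Uma reports to Quentin. Quentin reports to Vivienne. Vivienne is at the top.

Uma -> Quentin -> Vivienne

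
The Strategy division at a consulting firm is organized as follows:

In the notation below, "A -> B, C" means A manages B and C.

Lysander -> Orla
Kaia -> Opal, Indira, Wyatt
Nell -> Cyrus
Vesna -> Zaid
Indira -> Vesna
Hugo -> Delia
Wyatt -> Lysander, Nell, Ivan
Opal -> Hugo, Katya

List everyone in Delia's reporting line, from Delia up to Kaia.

Delia reports to Hugo. Hugo reports to Opal. Opal reports to Kaia. Kaia is at the top.

Delia -> Hugo -> Opal -> Kaia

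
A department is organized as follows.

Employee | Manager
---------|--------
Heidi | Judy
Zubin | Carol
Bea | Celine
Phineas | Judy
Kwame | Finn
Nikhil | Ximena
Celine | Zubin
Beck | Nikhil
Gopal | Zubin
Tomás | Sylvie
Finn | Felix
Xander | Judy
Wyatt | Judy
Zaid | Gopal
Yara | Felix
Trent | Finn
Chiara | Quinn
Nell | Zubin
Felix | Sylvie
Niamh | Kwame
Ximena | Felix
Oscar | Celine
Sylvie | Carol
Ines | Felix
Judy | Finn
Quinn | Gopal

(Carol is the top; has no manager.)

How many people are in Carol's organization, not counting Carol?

26

Carol directly manages Zubin, Sylvie. Under Zubin: Nell, Gopal, Zaid, Quinn, Chiara, Celine, Bea, Oscar (8). Under Sylvie: Tomás, Felix, Ines, Yara, Finn, Trent, Judy, Heidi, Xander, Phineas, Wyatt, Kwame, Niamh, Ximena, Nikhil, Beck (16). So Carol's organization is 2 direct reports plus everyone under them: 9 + 17 = 26.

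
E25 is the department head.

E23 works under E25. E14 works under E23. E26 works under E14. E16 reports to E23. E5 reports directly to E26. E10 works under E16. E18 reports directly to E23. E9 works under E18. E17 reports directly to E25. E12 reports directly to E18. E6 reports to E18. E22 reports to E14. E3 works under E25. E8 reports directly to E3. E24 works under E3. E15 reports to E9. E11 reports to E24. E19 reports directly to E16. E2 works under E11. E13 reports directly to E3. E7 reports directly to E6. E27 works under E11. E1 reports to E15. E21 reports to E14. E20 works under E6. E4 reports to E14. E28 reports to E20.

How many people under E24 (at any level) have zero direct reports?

The people in E24's organization with no one reporting to them are E27, E2. That is 2.

2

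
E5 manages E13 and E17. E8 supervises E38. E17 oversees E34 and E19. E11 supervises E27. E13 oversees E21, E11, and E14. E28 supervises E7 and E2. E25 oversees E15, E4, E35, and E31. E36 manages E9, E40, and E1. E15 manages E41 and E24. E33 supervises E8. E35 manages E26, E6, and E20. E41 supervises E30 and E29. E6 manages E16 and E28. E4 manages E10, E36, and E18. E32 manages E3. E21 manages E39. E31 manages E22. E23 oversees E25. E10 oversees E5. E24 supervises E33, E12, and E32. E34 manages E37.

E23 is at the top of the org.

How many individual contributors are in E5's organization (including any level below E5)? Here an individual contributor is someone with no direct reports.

The people in E5's organization with no one reporting to them are E19, E37, E14, E27, E39. That is 5.

5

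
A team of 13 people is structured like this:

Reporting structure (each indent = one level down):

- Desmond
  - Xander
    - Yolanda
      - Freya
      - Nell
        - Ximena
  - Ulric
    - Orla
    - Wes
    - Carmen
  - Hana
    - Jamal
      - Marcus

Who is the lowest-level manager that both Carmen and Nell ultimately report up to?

Carmen's chain of managers is Ulric, Desmond. Nell's chain of managers is Yolanda, Xander, Desmond. The first manager that appears in both chains is Desmond.

Desmond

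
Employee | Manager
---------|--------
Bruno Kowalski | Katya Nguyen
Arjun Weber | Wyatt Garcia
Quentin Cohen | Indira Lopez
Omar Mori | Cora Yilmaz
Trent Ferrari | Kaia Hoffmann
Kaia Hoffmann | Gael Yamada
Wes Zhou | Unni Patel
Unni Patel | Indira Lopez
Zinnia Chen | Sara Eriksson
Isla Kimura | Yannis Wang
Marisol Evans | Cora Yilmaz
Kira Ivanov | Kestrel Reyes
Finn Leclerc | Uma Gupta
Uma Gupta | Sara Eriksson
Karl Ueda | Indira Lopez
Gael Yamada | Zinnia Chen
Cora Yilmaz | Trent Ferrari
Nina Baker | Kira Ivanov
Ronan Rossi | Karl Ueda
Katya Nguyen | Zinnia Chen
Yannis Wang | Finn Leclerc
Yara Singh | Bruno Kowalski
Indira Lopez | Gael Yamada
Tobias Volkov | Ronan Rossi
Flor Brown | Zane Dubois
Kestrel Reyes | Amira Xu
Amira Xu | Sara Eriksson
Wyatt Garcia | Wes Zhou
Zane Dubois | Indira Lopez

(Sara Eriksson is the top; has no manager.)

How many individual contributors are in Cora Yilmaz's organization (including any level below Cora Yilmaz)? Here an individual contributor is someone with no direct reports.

2

The people in Cora Yilmaz's organization with no one reporting to them are Omar Mori, Marisol Evans. That is 2.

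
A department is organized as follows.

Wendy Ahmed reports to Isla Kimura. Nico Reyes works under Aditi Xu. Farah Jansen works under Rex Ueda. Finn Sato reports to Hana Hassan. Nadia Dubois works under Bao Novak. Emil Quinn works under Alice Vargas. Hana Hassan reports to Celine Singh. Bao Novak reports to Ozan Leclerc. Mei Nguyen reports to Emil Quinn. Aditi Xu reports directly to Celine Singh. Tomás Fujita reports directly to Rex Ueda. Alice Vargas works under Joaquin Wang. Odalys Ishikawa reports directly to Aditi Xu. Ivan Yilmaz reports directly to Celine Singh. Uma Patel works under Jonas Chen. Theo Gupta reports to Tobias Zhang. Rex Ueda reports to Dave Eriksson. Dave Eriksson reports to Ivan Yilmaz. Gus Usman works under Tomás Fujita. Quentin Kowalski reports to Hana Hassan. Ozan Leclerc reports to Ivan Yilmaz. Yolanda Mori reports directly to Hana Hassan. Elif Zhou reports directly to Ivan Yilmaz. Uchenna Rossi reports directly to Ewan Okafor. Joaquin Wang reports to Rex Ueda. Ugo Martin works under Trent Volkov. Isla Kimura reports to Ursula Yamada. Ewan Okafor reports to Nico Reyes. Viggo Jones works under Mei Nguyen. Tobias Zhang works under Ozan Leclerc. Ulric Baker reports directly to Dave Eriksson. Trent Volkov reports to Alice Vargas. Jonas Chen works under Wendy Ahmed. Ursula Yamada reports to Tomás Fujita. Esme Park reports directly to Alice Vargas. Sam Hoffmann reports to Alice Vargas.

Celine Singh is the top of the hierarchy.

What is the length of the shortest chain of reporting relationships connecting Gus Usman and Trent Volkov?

Gus Usman is 2 levels below Rex Ueda, and Trent Volkov is 3 levels below Rex Ueda (their lowest common manager). The shortest path runs up from Gus Usman to Rex Ueda and back down to Trent Volkov: 2 + 3 = 5 links.

5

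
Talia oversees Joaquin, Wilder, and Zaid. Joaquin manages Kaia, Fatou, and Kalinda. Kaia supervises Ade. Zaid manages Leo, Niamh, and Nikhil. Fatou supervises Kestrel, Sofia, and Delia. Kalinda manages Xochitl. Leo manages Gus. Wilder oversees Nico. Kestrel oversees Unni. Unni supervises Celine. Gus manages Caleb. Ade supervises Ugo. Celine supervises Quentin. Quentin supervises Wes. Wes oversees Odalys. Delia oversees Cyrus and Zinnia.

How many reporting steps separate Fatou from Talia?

Chain from Fatou up to Talia: Fatou → Joaquin → Talia. That is 2 steps up, so Fatou is 2 levels below Talia.

2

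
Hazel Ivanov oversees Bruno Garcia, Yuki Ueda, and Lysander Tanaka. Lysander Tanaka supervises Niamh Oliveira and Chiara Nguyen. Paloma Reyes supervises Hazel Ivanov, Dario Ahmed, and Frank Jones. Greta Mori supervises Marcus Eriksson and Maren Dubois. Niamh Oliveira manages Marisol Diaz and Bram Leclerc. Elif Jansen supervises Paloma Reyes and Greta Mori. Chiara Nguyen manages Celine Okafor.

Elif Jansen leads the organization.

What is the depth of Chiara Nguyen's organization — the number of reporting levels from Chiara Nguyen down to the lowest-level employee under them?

The longest chain under Chiara Nguyen runs Chiara Nguyen → Celine Okafor, which is 1 level below Chiara Nguyen.

1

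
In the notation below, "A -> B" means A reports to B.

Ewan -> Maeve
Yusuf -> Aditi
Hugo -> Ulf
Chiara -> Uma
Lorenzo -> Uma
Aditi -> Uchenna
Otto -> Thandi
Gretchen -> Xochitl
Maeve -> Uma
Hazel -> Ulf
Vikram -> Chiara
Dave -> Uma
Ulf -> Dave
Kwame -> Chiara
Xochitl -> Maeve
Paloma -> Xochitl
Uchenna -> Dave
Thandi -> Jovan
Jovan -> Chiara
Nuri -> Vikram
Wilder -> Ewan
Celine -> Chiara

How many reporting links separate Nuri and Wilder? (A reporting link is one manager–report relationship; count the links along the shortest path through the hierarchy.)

Nuri is 3 levels below Uma, and Wilder is 3 levels below Uma (their lowest common manager). The shortest path runs up from Nuri to Uma and back down to Wilder: 3 + 3 = 6 links.

6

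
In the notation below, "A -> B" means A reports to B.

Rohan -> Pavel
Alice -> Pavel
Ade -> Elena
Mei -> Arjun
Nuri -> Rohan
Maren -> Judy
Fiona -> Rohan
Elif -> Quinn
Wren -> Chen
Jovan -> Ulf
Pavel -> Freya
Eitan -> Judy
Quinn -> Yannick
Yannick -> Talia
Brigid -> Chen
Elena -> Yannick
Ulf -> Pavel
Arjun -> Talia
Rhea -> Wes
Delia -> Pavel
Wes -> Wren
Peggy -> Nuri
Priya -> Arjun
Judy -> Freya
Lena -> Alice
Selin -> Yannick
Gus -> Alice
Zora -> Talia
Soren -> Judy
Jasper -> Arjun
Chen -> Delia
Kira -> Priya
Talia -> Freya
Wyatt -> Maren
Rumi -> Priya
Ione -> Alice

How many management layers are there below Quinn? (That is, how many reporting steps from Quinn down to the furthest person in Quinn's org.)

1

The longest chain under Quinn runs Quinn → Elif, which is 1 level below Quinn.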